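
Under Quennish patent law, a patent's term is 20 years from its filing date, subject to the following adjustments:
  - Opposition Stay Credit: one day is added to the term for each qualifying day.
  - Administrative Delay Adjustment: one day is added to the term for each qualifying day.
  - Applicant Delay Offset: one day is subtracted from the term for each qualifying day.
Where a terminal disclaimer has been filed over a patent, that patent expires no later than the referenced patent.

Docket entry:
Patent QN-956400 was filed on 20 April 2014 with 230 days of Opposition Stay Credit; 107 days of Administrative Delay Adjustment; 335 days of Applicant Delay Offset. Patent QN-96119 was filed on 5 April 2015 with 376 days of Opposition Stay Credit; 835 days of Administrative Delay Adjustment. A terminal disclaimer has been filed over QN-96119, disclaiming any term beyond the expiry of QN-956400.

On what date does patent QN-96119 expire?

April 22, 2034

Natural term of QN-96119:
  Base: filing + 20 years → 5 April 2035.
  Opposition Stay Credit: +376 days → 15 April 2036.
  Administrative Delay Adjustment: +835 days → 29 July 2038.
Expiry of referenced patent QN-956400:
  Base: filing + 20 years → 20 April 2034.
  Opposition Stay Credit: +230 days → 6 December 2034.
  Administrative Delay Adjustment: +107 days → 23 March 2035.
  Applicant Delay Offset: −335 days → 22 April 2034.
Terminal disclaimer: QN-96119 expires on the earlier of 29 July 2038 and 22 April 2034.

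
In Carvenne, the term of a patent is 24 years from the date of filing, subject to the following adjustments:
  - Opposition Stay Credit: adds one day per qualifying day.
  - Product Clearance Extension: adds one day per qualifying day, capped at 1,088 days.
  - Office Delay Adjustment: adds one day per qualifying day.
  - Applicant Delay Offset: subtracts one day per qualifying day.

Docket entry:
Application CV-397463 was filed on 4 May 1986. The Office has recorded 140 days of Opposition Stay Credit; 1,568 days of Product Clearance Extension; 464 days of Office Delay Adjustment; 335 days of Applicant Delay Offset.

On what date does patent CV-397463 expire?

Base term: filing date + 24 years → 4 May 2010.
Opposition Stay Credit: +140 days → 21 September 2010.
Product Clearance Extension: 1568 days claimed exceeds the 1088-day cap, so +1088 days → 13 September 2013.
Office Delay Adjustment: +464 days → 21 December 2014.
Applicant Delay Offset: −335 days → 20 January 2014.

2014-01-20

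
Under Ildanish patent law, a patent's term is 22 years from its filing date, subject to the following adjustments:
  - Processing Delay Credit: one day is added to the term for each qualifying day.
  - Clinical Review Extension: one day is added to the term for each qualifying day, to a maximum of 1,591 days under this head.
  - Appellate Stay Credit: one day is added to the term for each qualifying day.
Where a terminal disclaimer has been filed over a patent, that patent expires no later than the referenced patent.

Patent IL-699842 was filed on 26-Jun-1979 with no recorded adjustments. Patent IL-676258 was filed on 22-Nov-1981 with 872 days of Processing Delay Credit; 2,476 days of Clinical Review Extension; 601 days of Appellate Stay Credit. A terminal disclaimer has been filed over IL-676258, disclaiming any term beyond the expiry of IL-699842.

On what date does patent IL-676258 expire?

2001-06-26

Natural term of IL-676258:
  Base: filing + 22 years → 22 November 2003.
  Processing Delay Credit: +872 days → 12 April 2006.
  Clinical Review Extension: 2476 days claimed exceeds the 1591-day cap, so +1591 days → 20 August 2010.
  Appellate Stay Credit: +601 days → 12 April 2012.
Expiry of referenced patent IL-699842:
  Base: filing + 22 years → 26 June 2001.
Terminal disclaimer: IL-676258 expires on the earlier of 12 April 2012 and 26 June 2001.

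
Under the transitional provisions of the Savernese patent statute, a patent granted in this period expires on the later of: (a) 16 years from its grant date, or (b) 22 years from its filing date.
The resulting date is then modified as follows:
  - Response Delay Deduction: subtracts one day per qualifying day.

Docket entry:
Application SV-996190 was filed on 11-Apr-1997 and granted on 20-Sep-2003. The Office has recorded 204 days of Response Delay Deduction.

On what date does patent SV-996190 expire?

2019-02-28

(a) grant + 16 years → 20 September 2019.
(b) filing + 22 years → 11 April 2019.
Later of the two: 20 September 2019.
Response Delay Deduction: −204 days → 28 February 2019.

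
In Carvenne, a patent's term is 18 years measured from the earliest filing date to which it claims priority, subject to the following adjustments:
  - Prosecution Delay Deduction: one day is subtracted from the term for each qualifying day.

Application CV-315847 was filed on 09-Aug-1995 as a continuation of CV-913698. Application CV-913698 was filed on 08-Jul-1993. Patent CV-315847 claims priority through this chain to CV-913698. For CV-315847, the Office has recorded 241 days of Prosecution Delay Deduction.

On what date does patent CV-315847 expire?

Earliest priority filing: 8 July 1993.
Base term: 8 July 1993 + 18 years → 8 July 2011.
Prosecution Delay Deduction: −241 days → 9 November 2010.

November 9, 2010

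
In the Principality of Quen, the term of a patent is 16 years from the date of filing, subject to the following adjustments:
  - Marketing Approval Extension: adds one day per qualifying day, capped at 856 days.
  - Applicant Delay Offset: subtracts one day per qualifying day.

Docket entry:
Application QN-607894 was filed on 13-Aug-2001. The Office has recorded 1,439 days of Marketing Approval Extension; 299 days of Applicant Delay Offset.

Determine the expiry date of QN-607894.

Base term: filing date + 16 years → 13 August 2017.
Marketing Approval Extension: 1439 days claimed exceeds the 856-day cap, so +856 days → 17 December 2019.
Applicant Delay Offset: −299 days → 21 February 2019.

February 21, 2019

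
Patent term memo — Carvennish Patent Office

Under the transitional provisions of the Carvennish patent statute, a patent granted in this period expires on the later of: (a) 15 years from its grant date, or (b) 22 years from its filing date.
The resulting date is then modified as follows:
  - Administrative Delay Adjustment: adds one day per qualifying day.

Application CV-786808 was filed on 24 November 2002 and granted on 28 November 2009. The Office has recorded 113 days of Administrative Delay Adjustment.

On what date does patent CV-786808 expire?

(a) grant + 15 years → 28 November 2024.
(b) filing + 22 years → 24 November 2024.
Later of the two: 28 November 2024.
Administrative Delay Adjustment: +113 days → 21 March 2025.

2025-03-21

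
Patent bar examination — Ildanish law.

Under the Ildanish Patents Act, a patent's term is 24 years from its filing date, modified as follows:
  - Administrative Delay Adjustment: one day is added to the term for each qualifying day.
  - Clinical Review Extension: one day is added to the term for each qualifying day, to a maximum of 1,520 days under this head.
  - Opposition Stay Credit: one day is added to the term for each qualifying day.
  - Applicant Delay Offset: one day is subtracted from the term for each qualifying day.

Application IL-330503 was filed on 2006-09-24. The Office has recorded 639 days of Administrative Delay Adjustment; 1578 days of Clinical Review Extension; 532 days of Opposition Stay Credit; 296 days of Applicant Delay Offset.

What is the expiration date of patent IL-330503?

April 15, 2037

Base term: filing date + 24 years → 24 September 2030.
Administrative Delay Adjustment: +639 days → 24 June 2032.
Clinical Review Extension: 1578 days claimed exceeds the 1520-day cap, so +1520 days → 22 August 2036.
Opposition Stay Credit: +532 days → 5 February 2038.
Applicant Delay Offset: −296 days → 15 April 2037.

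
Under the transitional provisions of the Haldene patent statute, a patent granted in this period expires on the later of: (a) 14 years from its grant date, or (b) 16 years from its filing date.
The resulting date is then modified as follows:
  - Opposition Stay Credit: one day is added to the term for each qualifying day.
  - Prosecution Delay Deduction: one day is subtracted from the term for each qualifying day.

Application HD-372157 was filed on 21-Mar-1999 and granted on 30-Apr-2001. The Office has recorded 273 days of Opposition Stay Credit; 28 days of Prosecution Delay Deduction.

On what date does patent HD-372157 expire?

2015-12-31

(a) grant + 14 years → 30 April 2015.
(b) filing + 16 years → 21 March 2015.
Later of the two: 30 April 2015.
Opposition Stay Credit: +273 days → 28 January 2016.
Prosecution Delay Deduction: −28 days → 31 December 2015.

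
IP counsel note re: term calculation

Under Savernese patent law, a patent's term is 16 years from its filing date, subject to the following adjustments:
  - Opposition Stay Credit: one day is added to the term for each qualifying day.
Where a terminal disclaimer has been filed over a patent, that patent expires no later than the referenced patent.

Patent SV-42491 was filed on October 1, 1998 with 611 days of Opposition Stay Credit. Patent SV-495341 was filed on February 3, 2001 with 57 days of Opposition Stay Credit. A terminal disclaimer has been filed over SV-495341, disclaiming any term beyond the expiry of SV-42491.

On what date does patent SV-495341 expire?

2016-06-03

Natural term of SV-495341:
  Base: filing + 16 years → 3 February 2017.
  Opposition Stay Credit: +57 days → 1 April 2017.
Expiry of referenced patent SV-42491:
  Base: filing + 16 years → 1 October 2014.
  Opposition Stay Credit: +611 days → 3 June 2016.
Terminal disclaimer: SV-495341 expires on the earlier of 1 April 2017 and 3 June 2016.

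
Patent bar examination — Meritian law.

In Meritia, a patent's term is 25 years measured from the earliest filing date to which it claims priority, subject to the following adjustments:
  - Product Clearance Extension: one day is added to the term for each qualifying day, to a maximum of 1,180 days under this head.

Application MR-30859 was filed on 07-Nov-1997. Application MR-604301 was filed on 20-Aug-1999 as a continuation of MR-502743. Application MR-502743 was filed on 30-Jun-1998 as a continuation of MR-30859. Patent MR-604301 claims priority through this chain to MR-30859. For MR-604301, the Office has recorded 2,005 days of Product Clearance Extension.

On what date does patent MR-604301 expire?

Earliest priority filing: 7 November 1997.
Base term: 7 November 1997 + 25 years → 7 November 2022.
Product Clearance Extension: 2005 days claimed exceeds the 1180-day cap, so +1180 days → 30 January 2026.

2026-01-30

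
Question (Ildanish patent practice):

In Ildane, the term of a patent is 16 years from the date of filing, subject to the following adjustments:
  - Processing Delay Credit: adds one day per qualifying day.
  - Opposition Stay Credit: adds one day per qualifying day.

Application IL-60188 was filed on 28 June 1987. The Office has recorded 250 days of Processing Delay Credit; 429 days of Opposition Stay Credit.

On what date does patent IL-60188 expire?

Base term: filing date + 16 years → 28 June 2003.
Processing Delay Credit: +250 days → 4 March 2004.
Opposition Stay Credit: +429 days → 7 May 2005.

May 7, 2005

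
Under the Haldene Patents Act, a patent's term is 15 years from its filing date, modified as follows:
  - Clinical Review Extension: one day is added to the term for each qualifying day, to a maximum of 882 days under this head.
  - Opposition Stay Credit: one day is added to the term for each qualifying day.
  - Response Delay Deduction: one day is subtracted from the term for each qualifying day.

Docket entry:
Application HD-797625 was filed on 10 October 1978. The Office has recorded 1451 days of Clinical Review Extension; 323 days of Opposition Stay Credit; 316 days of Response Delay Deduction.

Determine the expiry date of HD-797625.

Base term: filing date + 15 years → 10 October 1993.
Clinical Review Extension: 1451 days claimed exceeds the 882-day cap, so +882 days → 10 March 1996.
Opposition Stay Credit: +323 days → 27 January 1997.
Response Delay Deduction: −316 days → 17 March 1996.

1996-03-17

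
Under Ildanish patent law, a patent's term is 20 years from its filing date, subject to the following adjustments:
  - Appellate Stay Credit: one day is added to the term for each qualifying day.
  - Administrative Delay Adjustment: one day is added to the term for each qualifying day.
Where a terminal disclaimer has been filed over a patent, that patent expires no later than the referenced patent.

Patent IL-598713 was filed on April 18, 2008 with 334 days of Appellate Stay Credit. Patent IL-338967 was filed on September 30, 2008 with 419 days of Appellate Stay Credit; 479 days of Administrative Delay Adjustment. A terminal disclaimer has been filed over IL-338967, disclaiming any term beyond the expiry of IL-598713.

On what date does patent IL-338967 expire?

March 18, 2029

Natural term of IL-338967:
  Base: filing + 20 years → 30 September 2028.
  Appellate Stay Credit: +419 days → 23 November 2029.
  Administrative Delay Adjustment: +479 days → 17 March 2031.
Expiry of referenced patent IL-598713:
  Base: filing + 20 years → 18 April 2028.
  Appellate Stay Credit: +334 days → 18 March 2029.
Terminal disclaimer: IL-338967 expires on the earlier of 17 March 2031 and 18 March 2029.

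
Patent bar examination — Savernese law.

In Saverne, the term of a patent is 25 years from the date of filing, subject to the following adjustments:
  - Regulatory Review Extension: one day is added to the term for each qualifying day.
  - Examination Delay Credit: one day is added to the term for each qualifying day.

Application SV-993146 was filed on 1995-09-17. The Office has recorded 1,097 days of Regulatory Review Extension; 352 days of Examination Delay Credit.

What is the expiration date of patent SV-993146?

2024-09-05

Base term: filing date + 25 years → 17 September 2020.
Regulatory Review Extension: +1097 days → 19 September 2023.
Examination Delay Credit: +352 days → 5 September 2024.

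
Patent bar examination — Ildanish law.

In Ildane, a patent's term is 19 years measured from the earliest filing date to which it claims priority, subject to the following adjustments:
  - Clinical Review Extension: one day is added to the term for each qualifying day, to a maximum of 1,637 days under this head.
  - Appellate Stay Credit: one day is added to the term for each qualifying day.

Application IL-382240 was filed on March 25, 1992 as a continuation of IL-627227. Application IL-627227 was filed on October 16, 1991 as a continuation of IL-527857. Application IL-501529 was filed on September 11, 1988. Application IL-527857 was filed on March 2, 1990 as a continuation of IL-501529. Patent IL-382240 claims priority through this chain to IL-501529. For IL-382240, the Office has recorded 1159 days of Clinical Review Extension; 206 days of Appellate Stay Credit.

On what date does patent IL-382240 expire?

2011-06-07

Earliest priority filing: 11 September 1988.
Base term: 11 September 1988 + 19 years → 11 September 2007.
Clinical Review Extension: 1159 days (within the 1637-day cap) → +1159 days → 13 November 2010.
Appellate Stay Credit: +206 days → 7 June 2011.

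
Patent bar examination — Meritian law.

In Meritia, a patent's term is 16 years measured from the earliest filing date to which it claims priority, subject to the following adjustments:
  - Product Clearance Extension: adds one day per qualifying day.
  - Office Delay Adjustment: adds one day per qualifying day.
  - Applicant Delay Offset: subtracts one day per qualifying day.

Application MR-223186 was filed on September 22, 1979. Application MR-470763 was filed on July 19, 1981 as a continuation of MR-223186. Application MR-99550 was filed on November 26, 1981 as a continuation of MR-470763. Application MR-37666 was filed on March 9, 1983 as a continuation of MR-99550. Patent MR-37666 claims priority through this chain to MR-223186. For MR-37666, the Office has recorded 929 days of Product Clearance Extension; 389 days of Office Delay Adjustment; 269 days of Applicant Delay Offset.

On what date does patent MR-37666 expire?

Earliest priority filing: 22 September 1979.
Base term: 22 September 1979 + 16 years → 22 September 1995.
Product Clearance Extension: +929 days → 8 April 1998.
Office Delay Adjustment: +389 days → 2 May 1999.
Applicant Delay Offset: −269 days → 6 August 1998.

August 6, 1998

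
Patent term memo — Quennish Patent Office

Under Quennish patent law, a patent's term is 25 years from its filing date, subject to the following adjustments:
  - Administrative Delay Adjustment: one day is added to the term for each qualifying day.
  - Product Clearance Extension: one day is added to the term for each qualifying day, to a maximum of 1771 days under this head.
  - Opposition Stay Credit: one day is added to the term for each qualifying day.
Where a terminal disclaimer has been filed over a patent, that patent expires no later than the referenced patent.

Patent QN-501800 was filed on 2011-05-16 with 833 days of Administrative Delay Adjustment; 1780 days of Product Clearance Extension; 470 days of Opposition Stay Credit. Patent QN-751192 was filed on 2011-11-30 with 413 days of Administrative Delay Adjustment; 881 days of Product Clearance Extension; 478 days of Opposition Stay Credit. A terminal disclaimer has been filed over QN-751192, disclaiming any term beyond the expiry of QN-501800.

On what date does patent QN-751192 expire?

2041-10-07

Natural term of QN-751192:
  Base: filing + 25 years → 30 November 2036.
  Administrative Delay Adjustment: +413 days → 17 January 2038.
  Product Clearance Extension: 881 days (within the 1771-day cap) → +881 days → 16 June 2040.
  Opposition Stay Credit: +478 days → 7 October 2041.
Expiry of referenced patent QN-501800:
  Base: filing + 25 years → 16 May 2036.
  Administrative Delay Adjustment: +833 days → 27 August 2038.
  Product Clearance Extension: 1780 days claimed exceeds the 1771-day cap, so +1771 days → 3 July 2043.
  Opposition Stay Credit: +470 days → 15 October 2044.
Terminal disclaimer: QN-751192 expires on the earlier of 7 October 2041 and 15 October 2044.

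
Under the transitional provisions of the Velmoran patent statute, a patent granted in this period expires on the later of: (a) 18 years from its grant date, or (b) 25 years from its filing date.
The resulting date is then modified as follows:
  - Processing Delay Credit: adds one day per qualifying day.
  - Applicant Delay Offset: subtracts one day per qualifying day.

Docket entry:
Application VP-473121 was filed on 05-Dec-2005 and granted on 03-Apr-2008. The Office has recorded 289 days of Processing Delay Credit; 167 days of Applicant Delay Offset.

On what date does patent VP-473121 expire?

(a) grant + 18 years → 3 April 2026.
(b) filing + 25 years → 5 December 2030.
Later of the two: 5 December 2030.
Processing Delay Credit: +289 days → 20 September 2031.
Applicant Delay Offset: −167 days → 6 April 2031.

April 6, 2031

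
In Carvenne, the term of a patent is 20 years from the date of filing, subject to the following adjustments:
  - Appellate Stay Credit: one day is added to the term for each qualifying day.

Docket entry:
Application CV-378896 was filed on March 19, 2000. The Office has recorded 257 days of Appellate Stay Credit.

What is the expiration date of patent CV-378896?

2020-12-01

Base term: filing date + 20 years → 19 March 2020.
Appellate Stay Credit: +257 days → 1 December 2020.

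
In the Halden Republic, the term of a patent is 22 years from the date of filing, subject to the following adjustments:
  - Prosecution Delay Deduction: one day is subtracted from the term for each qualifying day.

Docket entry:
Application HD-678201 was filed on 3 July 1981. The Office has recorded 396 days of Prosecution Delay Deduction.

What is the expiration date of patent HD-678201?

Base term: filing date + 22 years → 3 July 2003.
Prosecution Delay Deduction: −396 days → 2 June 2002.

June 2, 2002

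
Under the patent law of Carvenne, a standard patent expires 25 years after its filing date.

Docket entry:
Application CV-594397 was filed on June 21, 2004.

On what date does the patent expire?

Filing date + 25 years → 21 June 2029.

June 21, 2029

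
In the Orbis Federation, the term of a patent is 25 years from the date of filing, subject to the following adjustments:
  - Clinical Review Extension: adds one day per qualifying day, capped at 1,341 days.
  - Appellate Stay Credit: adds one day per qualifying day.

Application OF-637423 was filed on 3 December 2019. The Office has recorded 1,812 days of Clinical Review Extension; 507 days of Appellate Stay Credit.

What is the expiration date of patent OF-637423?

Base term: filing date + 25 years → 3 December 2044.
Clinical Review Extension: 1812 days claimed exceeds the 1341-day cap, so +1341 days → 5 August 2048.
Appellate Stay Credit: +507 days → 25 December 2049.

December 25, 2049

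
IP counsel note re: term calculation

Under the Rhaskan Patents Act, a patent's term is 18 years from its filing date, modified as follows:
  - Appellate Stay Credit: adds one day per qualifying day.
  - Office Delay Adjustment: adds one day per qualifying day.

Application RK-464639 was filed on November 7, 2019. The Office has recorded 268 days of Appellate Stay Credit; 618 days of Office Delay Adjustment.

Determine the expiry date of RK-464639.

April 11, 2040

Base term: filing date + 18 years → 7 November 2037.
Appellate Stay Credit: +268 days → 2 August 2038.
Office Delay Adjustment: +618 days → 11 April 2040.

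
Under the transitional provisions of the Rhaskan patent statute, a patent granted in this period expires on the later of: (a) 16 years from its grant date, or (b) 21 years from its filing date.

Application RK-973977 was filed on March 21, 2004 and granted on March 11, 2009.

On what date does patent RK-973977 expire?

(a) grant + 16 years → 11 March 2025.
(b) filing + 21 years → 21 March 2025.
Later of the two: 21 March 2025.

March 21, 2025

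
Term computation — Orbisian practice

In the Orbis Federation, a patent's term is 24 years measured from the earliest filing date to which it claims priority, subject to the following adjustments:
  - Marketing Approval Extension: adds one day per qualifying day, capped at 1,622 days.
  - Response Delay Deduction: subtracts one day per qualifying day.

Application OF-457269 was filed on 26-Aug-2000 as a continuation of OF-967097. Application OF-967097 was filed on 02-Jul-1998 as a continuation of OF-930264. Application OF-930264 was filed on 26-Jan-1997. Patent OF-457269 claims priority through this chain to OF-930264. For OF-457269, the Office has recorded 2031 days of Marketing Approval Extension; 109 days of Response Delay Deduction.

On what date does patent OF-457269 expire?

Earliest priority filing: 26 January 1997.
Base term: 26 January 1997 + 24 years → 26 January 2021.
Marketing Approval Extension: 2031 days claimed exceeds the 1622-day cap, so +1622 days → 6 July 2025.
Response Delay Deduction: −109 days → 19 March 2025.

2025-03-19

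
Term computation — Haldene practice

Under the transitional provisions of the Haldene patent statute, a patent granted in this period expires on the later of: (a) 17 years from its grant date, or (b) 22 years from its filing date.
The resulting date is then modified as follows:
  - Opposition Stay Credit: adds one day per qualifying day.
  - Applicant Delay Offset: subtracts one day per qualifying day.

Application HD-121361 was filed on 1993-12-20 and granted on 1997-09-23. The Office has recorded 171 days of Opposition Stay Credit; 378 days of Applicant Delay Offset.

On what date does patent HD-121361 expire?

May 27, 2015

(a) grant + 17 years → 23 September 2014.
(b) filing + 22 years → 20 December 2015.
Later of the two: 20 December 2015.
Opposition Stay Credit: +171 days → 8 June 2016.
Applicant Delay Offset: −378 days → 27 May 2015.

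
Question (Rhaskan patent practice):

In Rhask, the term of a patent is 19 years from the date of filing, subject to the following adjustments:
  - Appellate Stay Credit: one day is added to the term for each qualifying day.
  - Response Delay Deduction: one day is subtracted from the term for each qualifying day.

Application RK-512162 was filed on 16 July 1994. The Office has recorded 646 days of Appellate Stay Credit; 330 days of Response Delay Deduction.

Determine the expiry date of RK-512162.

Base term: filing date + 19 years → 16 July 2013.
Appellate Stay Credit: +646 days → 23 April 2015.
Response Delay Deduction: −330 days → 28 May 2014.

May 28, 2014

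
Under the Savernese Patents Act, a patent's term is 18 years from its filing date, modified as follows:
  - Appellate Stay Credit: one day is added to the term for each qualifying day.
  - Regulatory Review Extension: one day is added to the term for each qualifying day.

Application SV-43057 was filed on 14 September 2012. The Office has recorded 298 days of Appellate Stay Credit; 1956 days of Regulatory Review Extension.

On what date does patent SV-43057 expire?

2036-11-15

Base term: filing date + 18 years → 14 September 2030.
Appellate Stay Credit: +298 days → 9 July 2031.
Regulatory Review Extension: +1956 days → 15 November 2036.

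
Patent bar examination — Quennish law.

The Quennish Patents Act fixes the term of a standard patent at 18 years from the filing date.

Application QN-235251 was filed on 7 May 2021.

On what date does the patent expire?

2039-05-07

Filing date + 18 years → 7 May 2039.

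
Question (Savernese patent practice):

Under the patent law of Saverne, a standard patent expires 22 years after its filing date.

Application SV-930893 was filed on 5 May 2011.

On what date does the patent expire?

Filing date + 22 years → 5 May 2033.

May 5, 2033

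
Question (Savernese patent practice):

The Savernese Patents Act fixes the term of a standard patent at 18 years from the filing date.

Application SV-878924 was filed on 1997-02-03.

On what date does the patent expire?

2015-02-03

Filing date + 18 years → 3 February 2015.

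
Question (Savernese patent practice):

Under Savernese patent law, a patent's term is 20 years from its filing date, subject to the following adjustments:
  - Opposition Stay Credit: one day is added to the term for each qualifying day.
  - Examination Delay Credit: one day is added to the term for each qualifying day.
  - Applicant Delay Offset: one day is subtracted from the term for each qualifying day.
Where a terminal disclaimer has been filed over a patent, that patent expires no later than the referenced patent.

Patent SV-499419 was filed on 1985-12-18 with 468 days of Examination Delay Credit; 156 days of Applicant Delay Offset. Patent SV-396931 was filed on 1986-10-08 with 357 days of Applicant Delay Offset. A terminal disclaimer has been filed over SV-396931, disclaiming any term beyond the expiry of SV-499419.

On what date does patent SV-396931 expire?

Natural term of SV-396931:
  Base: filing + 20 years → 8 October 2006.
  Applicant Delay Offset: −357 days → 16 October 2005.
Expiry of referenced patent SV-499419:
  Base: filing + 20 years → 18 December 2005.
  Examination Delay Credit: +468 days → 31 March 2007.
  Applicant Delay Offset: −156 days → 26 October 2006.
Terminal disclaimer: SV-396931 expires on the earlier of 16 October 2005 and 26 October 2006.

October 16, 2005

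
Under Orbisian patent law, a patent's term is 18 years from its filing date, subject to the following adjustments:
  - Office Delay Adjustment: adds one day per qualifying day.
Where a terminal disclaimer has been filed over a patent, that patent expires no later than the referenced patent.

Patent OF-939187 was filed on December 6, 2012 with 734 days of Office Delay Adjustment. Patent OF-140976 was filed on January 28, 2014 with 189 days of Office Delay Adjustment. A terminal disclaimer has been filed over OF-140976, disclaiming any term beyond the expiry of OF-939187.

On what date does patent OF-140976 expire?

2032-08-04

Natural term of OF-140976:
  Base: filing + 18 years → 28 January 2032.
  Office Delay Adjustment: +189 days → 4 August 2032.
Expiry of referenced patent OF-939187:
  Base: filing + 18 years → 6 December 2030.
  Office Delay Adjustment: +734 days → 9 December 2032.
Terminal disclaimer: OF-140976 expires on the earlier of 4 August 2032 and 9 December 2032.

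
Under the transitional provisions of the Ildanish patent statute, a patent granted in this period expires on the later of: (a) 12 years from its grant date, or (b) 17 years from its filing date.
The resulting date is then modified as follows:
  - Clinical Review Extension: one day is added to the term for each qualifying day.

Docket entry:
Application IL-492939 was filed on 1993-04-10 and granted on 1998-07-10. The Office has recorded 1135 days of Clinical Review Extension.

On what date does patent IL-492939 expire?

August 18, 2013

(a) grant + 12 years → 10 July 2010.
(b) filing + 17 years → 10 April 2010.
Later of the two: 10 July 2010.
Clinical Review Extension: +1135 days → 18 August 2013.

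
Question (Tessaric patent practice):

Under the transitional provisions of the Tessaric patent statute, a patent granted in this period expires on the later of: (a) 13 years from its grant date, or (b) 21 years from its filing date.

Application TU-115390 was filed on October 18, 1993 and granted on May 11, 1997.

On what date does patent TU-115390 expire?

2014-10-18

(a) grant + 13 years → 11 May 2010.
(b) filing + 21 years → 18 October 2014.
Later of the two: 18 October 2014.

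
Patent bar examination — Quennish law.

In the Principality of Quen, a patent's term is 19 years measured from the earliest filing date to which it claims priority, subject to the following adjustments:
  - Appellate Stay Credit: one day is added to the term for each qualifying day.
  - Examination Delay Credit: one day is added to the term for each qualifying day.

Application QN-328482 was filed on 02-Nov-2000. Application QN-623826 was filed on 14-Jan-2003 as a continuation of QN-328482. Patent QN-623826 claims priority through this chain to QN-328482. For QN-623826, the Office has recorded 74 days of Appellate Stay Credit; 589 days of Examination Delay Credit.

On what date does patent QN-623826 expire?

August 26, 2021

Earliest priority filing: 2 November 2000.
Base term: 2 November 2000 + 19 years → 2 November 2019.
Appellate Stay Credit: +74 days → 15 January 2020.
Examination Delay Credit: +589 days → 26 August 2021.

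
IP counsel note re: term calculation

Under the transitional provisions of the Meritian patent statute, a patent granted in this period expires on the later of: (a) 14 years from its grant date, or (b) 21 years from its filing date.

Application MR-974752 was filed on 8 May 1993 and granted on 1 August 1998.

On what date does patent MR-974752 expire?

(a) grant + 14 years → 1 August 2012.
(b) filing + 21 years → 8 May 2014.
Later of the two: 8 May 2014.

May 8, 2014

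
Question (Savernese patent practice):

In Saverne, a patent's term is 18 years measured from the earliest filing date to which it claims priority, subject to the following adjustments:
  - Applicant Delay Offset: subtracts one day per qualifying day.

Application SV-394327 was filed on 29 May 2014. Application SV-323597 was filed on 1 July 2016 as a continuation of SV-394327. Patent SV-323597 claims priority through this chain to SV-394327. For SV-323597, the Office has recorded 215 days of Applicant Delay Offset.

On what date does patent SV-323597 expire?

Earliest priority filing: 29 May 2014.
Base term: 29 May 2014 + 18 years → 29 May 2032.
Applicant Delay Offset: −215 days → 27 October 2031.

October 27, 2031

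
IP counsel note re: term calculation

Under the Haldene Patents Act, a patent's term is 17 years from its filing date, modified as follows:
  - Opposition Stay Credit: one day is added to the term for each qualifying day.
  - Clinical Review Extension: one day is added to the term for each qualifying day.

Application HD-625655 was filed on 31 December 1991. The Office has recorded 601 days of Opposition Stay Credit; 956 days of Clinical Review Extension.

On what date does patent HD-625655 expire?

2013-04-06

Base term: filing date + 17 years → 31 December 2008.
Opposition Stay Credit: +601 days → 24 August 2010.
Clinical Review Extension: +956 days → 6 April 2013.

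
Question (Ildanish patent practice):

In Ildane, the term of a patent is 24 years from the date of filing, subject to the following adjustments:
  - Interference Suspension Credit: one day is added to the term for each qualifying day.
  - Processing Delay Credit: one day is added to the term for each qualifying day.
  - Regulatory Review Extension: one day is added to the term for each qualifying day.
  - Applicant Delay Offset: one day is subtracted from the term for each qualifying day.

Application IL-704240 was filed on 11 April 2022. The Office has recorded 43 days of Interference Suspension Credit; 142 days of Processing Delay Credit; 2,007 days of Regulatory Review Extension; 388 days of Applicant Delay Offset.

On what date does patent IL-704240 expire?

2051-03-20

Base term: filing date + 24 years → 11 April 2046.
Interference Suspension Credit: +43 days → 24 May 2046.
Processing Delay Credit: +142 days → 13 October 2046.
Regulatory Review Extension: +2007 days → 11 April 2052.
Applicant Delay Offset: −388 days → 20 March 2051.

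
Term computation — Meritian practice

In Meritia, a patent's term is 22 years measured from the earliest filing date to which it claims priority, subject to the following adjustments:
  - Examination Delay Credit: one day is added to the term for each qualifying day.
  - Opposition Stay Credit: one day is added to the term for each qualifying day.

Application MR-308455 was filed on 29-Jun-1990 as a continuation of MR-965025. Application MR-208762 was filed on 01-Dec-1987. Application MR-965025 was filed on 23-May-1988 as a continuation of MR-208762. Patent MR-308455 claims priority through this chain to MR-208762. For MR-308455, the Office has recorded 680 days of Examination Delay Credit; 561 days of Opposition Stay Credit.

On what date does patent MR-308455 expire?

April 25, 2013

Earliest priority filing: 1 December 1987.
Base term: 1 December 1987 + 22 years → 1 December 2009.
Examination Delay Credit: +680 days → 12 October 2011.
Opposition Stay Credit: +561 days → 25 April 2013.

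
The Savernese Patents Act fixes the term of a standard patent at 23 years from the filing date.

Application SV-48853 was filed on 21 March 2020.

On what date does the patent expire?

March 21, 2043

Filing date + 23 years → 21 March 2043.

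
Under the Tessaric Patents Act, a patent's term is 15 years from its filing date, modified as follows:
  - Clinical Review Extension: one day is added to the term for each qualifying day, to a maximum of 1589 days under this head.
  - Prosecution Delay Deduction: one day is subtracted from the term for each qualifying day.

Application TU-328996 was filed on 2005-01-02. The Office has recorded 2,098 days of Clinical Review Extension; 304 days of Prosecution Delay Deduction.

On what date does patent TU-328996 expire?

Base term: filing date + 15 years → 2 January 2020.
Clinical Review Extension: 2098 days claimed exceeds the 1589-day cap, so +1589 days → 9 May 2024.
Prosecution Delay Deduction: −304 days → 10 July 2023.

2023-07-10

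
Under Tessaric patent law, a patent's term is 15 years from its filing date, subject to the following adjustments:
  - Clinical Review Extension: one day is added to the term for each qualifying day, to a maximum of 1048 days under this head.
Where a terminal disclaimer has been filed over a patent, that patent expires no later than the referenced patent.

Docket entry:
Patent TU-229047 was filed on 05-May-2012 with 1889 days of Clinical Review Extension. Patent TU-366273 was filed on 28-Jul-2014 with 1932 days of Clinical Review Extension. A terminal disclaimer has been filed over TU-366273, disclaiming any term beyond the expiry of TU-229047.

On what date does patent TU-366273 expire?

Natural term of TU-366273:
  Base: filing + 15 years → 28 July 2029.
  Clinical Review Extension: 1932 days claimed exceeds the 1048-day cap, so +1048 days → 10 June 2032.
Expiry of referenced patent TU-229047:
  Base: filing + 15 years → 5 May 2027.
  Clinical Review Extension: 1889 days claimed exceeds the 1048-day cap, so +1048 days → 18 March 2030.
Terminal disclaimer: TU-366273 expires on the earlier of 10 June 2032 and 18 March 2030.

2030-03-18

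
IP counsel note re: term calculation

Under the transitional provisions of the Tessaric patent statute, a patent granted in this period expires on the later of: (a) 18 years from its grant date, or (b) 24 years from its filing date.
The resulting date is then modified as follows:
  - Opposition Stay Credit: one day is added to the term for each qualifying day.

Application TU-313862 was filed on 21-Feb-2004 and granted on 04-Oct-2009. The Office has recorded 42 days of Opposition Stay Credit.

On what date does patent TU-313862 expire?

2028-04-03

(a) grant + 18 years → 4 October 2027.
(b) filing + 24 years → 21 February 2028.
Later of the two: 21 February 2028.
Opposition Stay Credit: +42 days → 3 April 2028.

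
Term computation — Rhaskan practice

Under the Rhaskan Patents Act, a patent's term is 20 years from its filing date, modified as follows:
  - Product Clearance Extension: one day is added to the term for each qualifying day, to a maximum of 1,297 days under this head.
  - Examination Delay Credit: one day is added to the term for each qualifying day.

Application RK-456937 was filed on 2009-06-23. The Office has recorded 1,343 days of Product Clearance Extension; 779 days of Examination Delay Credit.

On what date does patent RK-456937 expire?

Base term: filing date + 20 years → 23 June 2029.
Product Clearance Extension: 1343 days claimed exceeds the 1297-day cap, so +1297 days → 10 January 2033.
Examination Delay Credit: +779 days → 28 February 2035.

February 28, 2035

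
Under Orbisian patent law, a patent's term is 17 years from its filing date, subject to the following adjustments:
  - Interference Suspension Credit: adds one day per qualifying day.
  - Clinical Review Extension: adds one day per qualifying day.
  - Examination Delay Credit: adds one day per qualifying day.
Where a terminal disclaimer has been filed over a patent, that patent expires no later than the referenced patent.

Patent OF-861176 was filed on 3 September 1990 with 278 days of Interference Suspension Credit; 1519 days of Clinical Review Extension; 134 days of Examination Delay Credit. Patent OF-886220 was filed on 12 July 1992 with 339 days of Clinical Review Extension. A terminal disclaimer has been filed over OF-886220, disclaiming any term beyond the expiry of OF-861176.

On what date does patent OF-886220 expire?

June 16, 2010

Natural term of OF-886220:
  Base: filing + 17 years → 12 July 2009.
  Clinical Review Extension: +339 days → 16 June 2010.
Expiry of referenced patent OF-861176:
  Base: filing + 17 years → 3 September 2007.
  Interference Suspension Credit: +278 days → 7 June 2008.
  Clinical Review Extension: +1519 days → 4 August 2012.
  Examination Delay Credit: +134 days → 16 December 2012.
Terminal disclaimer: OF-886220 expires on the earlier of 16 June 2010 and 16 December 2012.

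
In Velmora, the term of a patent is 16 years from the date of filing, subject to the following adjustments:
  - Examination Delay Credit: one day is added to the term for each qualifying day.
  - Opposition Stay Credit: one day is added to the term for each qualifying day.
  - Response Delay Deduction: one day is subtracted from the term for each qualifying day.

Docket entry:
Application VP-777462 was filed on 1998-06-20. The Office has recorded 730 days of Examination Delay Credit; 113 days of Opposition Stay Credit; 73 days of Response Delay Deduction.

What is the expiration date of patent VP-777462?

2016-07-29

Base term: filing date + 16 years → 20 June 2014.
Examination Delay Credit: +730 days → 19 June 2016.
Opposition Stay Credit: +113 days → 10 October 2016.
Response Delay Deduction: −73 days → 29 July 2016.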